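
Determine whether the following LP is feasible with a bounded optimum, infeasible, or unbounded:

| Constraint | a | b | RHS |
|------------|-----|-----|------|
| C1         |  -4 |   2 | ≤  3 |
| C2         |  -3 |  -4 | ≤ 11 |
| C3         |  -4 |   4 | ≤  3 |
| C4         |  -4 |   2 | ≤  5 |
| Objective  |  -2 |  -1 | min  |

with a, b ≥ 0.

Unbounded (objective can decrease without bound)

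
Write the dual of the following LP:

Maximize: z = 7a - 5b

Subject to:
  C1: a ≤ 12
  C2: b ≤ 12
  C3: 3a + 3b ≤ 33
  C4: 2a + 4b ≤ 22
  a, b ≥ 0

Primal max cᵀx s.t. Ax ≤ b, x ≥ 0  →  Dual min bᵀy s.t. Aᵀy ≥ c, y ≥ 0.

Minimize: z = 12y1 + 12y2 + 33y3 + 22y4

Subject to:
  y1 + 3y3 + 2y4 ≥ 7
  y2 + 3y3 + 4y4 ≥ -5
  y1, y2, y3, y4 ≥ 0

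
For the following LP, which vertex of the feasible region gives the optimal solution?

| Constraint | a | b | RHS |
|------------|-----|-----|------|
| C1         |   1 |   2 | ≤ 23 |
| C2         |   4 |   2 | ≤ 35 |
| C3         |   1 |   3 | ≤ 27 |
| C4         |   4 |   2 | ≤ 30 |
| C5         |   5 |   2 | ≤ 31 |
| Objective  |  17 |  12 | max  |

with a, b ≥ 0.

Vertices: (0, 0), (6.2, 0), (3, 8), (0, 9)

Evaluate the objective at each vertex of the feasible region:
  z(0, 0) = 0
  z(6.2, 0) = 105.4
  z(3, 8) = 147  ←
  z(0, 9) = 108
The maximum is at a = 3, b = 8.

(3, 8)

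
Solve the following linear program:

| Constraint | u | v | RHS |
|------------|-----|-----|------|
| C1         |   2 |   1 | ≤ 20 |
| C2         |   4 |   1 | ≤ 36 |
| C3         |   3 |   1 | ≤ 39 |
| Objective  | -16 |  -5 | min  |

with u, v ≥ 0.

Evaluate the objective at each vertex of the feasible region:
  z(0, 0) = 0
  z(9, 0) = -144
  z(8, 4) = -148  ←
  z(0, 20) = -100
The minimum is at u = 8, v = 4.

u = 8, v = 4, z = -148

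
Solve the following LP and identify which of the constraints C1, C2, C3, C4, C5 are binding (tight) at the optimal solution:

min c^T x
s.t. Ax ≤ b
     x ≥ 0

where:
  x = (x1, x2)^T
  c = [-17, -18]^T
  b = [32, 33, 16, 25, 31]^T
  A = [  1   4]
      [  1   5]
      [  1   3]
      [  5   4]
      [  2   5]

At x1 = 1, x2 = 5, compute slack b - a·x for each constraint:
  C1: 32 − 21 = 11  (slack)
  C2: 33 − 26 = 7  (slack)
  C3: 16 − 16 = 0  (binding)
  C4: 25 − 25 = 0  (binding)
  C5: 31 − 27 = 4  (slack)

Optimal: x1 = 1, x2 = 5
Binding: C3, C4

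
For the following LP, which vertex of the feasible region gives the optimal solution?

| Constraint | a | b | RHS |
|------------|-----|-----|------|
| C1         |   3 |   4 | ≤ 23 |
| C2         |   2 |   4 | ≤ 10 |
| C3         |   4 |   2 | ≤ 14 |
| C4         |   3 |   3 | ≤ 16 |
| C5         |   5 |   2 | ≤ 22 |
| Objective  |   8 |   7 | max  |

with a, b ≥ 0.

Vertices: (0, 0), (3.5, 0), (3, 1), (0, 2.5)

Evaluate the objective at each vertex of the feasible region:
  z(0, 0) = 0
  z(3.5, 0) = 28
  z(3, 1) = 31  ←
  z(0, 2.5) = 17.5
The maximum is at a = 3, b = 1.

(3, 1)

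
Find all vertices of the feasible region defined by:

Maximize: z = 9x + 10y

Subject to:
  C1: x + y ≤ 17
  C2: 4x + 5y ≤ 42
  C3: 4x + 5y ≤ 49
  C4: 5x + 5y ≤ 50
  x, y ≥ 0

(0, 0), (10, 0), (8, 2), (0, 8.4)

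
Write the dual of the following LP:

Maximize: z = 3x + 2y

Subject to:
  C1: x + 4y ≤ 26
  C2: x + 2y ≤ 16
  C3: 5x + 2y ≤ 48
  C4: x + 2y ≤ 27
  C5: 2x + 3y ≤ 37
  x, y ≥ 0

Primal max cᵀx s.t. Ax ≤ b, x ≥ 0  →  Dual min bᵀy s.t. Aᵀy ≥ c, y ≥ 0.

Minimize: z = 26y1 + 16y2 + 48y3 + 27y4 + 37y5

Subject to:
  y1 + y2 + 5y3 + y4 + 2y5 ≥ 3
  4y1 + 2y2 + 2y3 + 2y4 + 3y5 ≥ 2
  y1, y2, y3, y4, y5 ≥ 0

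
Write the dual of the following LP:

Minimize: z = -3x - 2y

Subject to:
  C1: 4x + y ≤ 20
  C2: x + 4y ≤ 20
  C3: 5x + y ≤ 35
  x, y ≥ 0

Primal min cᵀx s.t. Ax ≤ b, x ≥ 0  →  Dual max −bᵀy s.t. Aᵀy ≥ −c, y ≥ 0.

Maximize: z = -20y1 - 20y2 - 35y3

Subject to:
  4y1 + y2 + 5y3 ≥ 3
  y1 + 4y2 + y3 ≥ 2
  y1, y2, y3 ≥ 0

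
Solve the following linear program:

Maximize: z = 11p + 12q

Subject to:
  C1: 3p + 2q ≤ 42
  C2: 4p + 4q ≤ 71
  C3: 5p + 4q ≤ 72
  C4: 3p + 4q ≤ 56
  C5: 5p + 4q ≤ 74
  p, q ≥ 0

Evaluate the objective at each vertex of the feasible region:
  z(0, 0) = 0
  z(14, 0) = 154
  z(12, 3) = 168
  z(8, 8) = 184  ←
  z(0, 14) = 168
The maximum is at p = 8, q = 8.

p = 8, q = 8, z = 184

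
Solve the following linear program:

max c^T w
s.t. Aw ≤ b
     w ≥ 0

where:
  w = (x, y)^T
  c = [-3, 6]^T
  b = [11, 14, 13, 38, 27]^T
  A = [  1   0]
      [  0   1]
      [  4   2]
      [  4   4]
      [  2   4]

Evaluate the objective at each vertex of the feasible region:
  z(0, 0) = 0
  z(3.25, 0) = -9.75
  z(0, 6.5) = 39  ←
The maximum is at x = 0, y = 6.5.

x = 0, y = 6.5, z = 39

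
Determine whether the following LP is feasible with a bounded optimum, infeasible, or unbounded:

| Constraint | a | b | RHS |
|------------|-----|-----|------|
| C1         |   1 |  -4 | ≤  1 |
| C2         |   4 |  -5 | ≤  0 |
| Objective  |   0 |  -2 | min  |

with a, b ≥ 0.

Unbounded (objective can decrease without bound)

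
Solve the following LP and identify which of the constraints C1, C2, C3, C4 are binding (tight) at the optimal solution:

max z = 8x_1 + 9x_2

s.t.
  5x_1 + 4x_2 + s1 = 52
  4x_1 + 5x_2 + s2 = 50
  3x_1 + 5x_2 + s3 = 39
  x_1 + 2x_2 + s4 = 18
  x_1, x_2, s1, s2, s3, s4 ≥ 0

At x_1 = 8, x_2 = 3, compute slack b - a·x for each constraint:
  C1: 52 − 52 = 0  (binding)
  C2: 50 − 47 = 3  (slack)
  C3: 39 − 39 = 0  (binding)
  C4: 18 − 14 = 4  (slack)

Optimal: x_1 = 8, x_2 = 3
Binding: C1, C3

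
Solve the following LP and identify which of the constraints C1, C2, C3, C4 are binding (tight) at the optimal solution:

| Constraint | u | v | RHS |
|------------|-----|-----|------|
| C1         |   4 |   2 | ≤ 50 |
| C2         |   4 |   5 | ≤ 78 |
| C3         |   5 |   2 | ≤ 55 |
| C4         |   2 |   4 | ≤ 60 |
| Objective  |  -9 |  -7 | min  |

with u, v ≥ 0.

At u = 7, v = 10, compute slack b - a·x for each constraint:
  C1: 50 − 48 = 2  (slack)
  C2: 78 − 78 = 0  (binding)
  C3: 55 − 55 = 0  (binding)
  C4: 60 − 54 = 6  (slack)

Optimal: u = 7, v = 10
Binding: C2, C3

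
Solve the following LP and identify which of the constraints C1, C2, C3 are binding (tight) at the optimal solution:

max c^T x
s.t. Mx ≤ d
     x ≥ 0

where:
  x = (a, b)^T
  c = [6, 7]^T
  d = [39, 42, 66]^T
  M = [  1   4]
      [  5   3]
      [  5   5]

At a = 3, b = 9, compute slack b - a·x for each constraint:
  C1: 39 − 39 = 0  (binding)
  C2: 42 − 42 = 0  (binding)
  C3: 66 − 60 = 6  (slack)

Optimal: a = 3, b = 9
Binding: C1, C2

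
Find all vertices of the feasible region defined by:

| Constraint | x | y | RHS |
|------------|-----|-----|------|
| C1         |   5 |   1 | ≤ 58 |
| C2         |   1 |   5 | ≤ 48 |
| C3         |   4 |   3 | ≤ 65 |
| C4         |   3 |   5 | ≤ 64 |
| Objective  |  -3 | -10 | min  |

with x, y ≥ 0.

(0, 0), (11.6, 0), (10.27, 6.636), (8, 8), (0, 9.6)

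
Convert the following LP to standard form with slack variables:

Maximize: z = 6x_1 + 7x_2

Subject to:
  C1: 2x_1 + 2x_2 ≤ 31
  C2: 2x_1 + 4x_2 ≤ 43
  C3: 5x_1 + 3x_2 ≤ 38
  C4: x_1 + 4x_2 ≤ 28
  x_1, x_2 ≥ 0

max z = 6x_1 + 7x_2

s.t.
  2x_1 + 2x_2 + s1 = 31
  2x_1 + 4x_2 + s2 = 43
  5x_1 + 3x_2 + s3 = 38
  x_1 + 4x_2 + s4 = 28
  x_1, x_2, s1, s2, s3, s4 ≥ 0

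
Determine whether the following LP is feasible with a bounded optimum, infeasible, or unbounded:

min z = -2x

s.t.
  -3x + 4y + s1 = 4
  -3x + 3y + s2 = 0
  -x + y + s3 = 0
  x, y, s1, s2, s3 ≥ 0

Unbounded (objective can decrease without bound)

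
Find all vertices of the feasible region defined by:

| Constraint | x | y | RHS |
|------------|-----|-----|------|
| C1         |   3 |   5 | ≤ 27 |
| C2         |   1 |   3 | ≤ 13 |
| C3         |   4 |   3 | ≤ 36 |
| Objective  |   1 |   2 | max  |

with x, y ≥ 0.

(0, 0), (9, 0), (4, 3), (0, 4.333)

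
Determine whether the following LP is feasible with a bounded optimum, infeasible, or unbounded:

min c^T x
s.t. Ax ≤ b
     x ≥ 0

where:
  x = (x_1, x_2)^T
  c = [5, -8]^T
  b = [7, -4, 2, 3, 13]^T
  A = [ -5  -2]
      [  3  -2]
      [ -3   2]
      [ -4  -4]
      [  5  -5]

Infeasible (no feasible solution exists)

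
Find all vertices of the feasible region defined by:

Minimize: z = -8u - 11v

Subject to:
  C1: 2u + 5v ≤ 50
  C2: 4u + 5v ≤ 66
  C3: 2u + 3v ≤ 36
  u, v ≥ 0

(0, 0), (16.5, 0), (9, 6), (7.5, 7), (0, 10)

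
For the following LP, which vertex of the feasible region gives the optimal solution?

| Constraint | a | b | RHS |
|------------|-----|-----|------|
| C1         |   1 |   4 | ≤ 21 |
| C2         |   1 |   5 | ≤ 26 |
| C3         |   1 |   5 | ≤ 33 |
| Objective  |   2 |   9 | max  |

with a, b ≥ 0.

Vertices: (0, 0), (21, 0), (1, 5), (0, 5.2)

Evaluate the objective at each vertex of the feasible region:
  z(0, 0) = 0
  z(21, 0) = 42
  z(1, 5) = 47  ←
  z(0, 5.2) = 46.8
The maximum is at a = 1, b = 5.

(1, 5)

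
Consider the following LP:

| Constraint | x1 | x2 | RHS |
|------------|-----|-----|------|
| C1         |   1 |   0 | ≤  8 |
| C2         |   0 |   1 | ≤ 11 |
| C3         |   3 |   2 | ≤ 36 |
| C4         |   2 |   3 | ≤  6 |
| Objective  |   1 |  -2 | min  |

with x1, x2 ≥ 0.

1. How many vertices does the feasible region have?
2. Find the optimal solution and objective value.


1. 3
2. x1 = 0, x2 = 2, z = -4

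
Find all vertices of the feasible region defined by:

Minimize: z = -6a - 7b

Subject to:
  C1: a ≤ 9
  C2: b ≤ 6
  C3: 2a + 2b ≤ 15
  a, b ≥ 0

(0, 0), (7.5, 0), (1.5, 6), (0, 6)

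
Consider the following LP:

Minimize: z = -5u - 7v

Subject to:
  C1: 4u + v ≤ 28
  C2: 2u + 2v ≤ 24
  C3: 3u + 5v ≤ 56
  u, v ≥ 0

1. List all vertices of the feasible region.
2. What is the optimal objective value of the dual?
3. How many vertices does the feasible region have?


1. (0, 0), (7, 0), (5.333, 6.667), (2, 10), (0, 11.2)
2. -80
3. 5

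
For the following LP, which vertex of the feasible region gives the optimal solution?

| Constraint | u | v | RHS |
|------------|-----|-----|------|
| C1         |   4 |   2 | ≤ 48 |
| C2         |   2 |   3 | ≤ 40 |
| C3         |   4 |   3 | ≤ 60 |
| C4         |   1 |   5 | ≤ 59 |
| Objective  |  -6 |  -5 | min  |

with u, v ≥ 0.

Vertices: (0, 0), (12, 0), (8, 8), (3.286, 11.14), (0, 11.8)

Evaluate the objective at each vertex of the feasible region:
  z(0, 0) = 0
  z(12, 0) = -72
  z(8, 8) = -88  ←
  z(3.286, 11.14) = -75.43
  z(0, 11.8) = -59
The minimum is at u = 8, v = 8.

(8, 8)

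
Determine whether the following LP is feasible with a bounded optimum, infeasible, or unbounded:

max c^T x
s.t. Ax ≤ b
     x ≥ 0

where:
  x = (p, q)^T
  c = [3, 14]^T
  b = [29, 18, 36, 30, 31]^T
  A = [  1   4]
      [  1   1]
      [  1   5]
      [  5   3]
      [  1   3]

Feasible with a bounded optimal solution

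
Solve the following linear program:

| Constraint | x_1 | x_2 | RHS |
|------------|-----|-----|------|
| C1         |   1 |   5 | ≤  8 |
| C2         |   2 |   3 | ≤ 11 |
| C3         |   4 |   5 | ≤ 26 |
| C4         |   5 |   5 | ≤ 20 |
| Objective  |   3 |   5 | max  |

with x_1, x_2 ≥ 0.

Evaluate the objective at each vertex of the feasible region:
  z(0, 0) = 0
  z(4, 0) = 12
  z(3, 1) = 14  ←
  z(0, 1.6) = 8
The maximum is at x_1 = 3, x_2 = 1.

x_1 = 3, x_2 = 1, z = 14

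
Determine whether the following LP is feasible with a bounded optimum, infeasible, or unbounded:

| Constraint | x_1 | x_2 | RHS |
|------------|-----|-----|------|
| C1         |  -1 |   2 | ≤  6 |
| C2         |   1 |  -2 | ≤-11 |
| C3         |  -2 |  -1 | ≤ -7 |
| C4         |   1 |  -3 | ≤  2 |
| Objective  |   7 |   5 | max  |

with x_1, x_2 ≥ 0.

Infeasible (no feasible solution exists)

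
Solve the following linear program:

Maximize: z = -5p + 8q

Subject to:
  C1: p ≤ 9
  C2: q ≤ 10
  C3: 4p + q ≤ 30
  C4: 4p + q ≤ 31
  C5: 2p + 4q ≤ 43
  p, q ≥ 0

Evaluate the objective at each vertex of the feasible region:
  z(0, 0) = 0
  z(7.5, 0) = -37.5
  z(5.5, 8) = 36.5
  z(1.5, 10) = 72.5
  z(0, 10) = 80  ←
The maximum is at p = 0, q = 10.

p = 0, q = 10, z = 80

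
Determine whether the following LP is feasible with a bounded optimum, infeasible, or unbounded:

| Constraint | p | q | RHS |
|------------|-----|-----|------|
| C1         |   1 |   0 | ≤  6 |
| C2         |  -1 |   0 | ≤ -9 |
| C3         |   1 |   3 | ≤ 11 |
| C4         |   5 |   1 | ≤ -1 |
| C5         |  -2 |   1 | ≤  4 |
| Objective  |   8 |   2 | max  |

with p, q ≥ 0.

Infeasible (no feasible solution exists)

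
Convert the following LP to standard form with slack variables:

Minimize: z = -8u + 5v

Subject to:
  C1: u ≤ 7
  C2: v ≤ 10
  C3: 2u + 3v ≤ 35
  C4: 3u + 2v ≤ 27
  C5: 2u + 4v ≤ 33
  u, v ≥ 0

min z = -8u + 5v

s.t.
  u + s1 = 7
  v + s2 = 10
  2u + 3v + s3 = 35
  3u + 2v + s4 = 27
  2u + 4v + s5 = 33
  u, v, s1, s2, s3, s4, s5 ≥ 0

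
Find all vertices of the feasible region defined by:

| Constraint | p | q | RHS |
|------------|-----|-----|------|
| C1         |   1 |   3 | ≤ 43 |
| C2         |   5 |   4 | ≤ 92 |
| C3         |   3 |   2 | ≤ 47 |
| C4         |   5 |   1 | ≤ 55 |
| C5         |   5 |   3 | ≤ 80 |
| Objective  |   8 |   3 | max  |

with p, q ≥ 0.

(0, 0), (11, 0), (9, 10), (7.857, 11.71), (0, 14.33)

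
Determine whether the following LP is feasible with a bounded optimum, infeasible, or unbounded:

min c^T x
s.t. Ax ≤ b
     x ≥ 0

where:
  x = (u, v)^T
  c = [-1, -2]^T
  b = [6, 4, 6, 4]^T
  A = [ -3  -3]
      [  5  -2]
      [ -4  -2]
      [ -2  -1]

Unbounded (objective can decrease without bound)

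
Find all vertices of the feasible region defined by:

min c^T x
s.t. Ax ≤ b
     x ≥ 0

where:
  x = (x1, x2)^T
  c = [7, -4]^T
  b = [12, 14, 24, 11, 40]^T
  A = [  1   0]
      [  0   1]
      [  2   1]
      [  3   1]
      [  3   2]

(0, 0), (3.667, 0), (0, 11)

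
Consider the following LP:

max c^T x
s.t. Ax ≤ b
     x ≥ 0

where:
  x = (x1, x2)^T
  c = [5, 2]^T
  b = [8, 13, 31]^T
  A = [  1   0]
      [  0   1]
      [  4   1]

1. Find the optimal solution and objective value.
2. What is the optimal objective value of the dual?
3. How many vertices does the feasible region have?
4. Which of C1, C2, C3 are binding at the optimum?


1. x1 = 4.5, x2 = 13, z = 48.5
2. 48.5
3. 4
4. C2, C3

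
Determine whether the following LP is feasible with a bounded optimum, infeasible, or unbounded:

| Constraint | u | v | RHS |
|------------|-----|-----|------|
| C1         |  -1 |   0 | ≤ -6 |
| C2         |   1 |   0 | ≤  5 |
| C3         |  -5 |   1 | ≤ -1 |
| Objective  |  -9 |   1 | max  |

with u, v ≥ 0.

Infeasible (no feasible solution exists)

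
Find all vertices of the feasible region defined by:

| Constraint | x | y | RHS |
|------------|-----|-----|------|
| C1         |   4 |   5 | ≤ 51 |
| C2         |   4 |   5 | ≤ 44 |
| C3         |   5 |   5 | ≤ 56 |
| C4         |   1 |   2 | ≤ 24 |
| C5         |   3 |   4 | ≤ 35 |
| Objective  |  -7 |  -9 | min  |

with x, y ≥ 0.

(0, 0), (11, 0), (1, 8), (0, 8.75)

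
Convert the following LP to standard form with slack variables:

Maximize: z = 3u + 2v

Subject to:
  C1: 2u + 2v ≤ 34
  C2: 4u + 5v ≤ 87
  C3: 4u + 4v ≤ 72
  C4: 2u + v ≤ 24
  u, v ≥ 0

max z = 3u + 2v

s.t.
  2u + 2v + s1 = 34
  4u + 5v + s2 = 87
  4u + 4v + s3 = 72
  2u + v + s4 = 24
  u, v, s1, s2, s3, s4 ≥ 0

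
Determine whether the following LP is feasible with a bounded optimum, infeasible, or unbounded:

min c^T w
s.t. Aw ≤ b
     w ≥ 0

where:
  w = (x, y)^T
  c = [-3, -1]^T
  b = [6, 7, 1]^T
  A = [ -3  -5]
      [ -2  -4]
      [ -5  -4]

Unbounded (objective can decrease without bound)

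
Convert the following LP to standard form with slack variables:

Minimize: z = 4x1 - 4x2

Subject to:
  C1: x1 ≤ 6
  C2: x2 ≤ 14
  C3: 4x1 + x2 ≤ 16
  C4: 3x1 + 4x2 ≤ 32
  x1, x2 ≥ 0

min z = 4x1 - 4x2

s.t.
  x1 + s1 = 6
  x2 + s2 = 14
  4x1 + x2 + s3 = 16
  3x1 + 4x2 + s4 = 32
  x1, x2, s1, s2, s3, s4 ≥ 0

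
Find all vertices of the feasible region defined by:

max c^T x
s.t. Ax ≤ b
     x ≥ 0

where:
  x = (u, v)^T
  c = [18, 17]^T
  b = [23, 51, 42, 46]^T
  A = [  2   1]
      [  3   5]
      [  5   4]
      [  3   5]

(0, 0), (8.4, 0), (2, 8), (0, 9.2)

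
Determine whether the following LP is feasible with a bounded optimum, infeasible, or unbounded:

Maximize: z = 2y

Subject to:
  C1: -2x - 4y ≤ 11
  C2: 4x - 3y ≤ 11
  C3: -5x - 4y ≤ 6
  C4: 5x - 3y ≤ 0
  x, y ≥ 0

Unbounded (objective can increase without bound)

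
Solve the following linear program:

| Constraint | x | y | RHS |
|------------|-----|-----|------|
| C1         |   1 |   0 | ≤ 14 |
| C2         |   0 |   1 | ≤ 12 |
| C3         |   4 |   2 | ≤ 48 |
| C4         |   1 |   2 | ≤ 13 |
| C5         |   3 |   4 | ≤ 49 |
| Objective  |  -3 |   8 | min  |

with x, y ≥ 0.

Evaluate the objective at each vertex of the feasible region:
  z(0, 0) = 0
  z(12, 0) = -36  ←
  z(11.67, 0.6667) = -29.67
  z(0, 6.5) = 52
The minimum is at x = 12, y = 0.

x = 12, y = 0, z = -36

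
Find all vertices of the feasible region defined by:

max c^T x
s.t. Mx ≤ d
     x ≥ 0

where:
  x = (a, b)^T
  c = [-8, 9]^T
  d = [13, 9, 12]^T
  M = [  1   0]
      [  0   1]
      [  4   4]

(0, 0), (3, 0), (0, 3)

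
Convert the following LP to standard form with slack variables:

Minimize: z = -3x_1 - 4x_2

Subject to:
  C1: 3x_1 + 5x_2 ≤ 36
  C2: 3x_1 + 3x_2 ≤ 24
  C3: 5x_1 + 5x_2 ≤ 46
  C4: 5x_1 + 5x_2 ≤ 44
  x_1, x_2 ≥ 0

min z = -3x_1 - 4x_2

s.t.
  3x_1 + 5x_2 + s1 = 36
  3x_1 + 3x_2 + s2 = 24
  5x_1 + 5x_2 + s3 = 46
  5x_1 + 5x_2 + s4 = 44
  x_1, x_2, s1, s2, s3, s4 ≥ 0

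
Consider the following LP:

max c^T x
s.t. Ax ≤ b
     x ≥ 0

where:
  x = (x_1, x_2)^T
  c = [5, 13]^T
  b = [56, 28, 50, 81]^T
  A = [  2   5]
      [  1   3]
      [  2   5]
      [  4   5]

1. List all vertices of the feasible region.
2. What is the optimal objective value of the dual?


1. (0, 0), (20.25, 0), (15.5, 3.8), (10, 6), (0, 9.333)
2. 128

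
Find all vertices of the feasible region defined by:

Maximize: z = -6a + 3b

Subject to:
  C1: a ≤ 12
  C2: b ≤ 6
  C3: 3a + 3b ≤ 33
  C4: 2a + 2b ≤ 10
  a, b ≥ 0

(0, 0), (5, 0), (0, 5)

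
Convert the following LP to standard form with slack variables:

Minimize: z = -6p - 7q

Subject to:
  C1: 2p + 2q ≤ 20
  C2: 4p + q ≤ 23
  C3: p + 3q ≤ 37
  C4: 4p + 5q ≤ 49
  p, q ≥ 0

min z = -6p - 7q

s.t.
  2p + 2q + s1 = 20
  4p + q + s2 = 23
  p + 3q + s3 = 37
  4p + 5q + s4 = 49
  p, q, s1, s2, s3, s4 ≥ 0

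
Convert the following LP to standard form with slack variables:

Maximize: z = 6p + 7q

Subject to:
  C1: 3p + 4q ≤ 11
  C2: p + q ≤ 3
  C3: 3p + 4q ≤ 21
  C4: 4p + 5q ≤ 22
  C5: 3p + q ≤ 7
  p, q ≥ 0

max z = 6p + 7q

s.t.
  3p + 4q + s1 = 11
  p + q + s2 = 3
  3p + 4q + s3 = 21
  4p + 5q + s4 = 22
  3p + q + s5 = 7
  p, q, s1, s2, s3, s4, s5 ≥ 0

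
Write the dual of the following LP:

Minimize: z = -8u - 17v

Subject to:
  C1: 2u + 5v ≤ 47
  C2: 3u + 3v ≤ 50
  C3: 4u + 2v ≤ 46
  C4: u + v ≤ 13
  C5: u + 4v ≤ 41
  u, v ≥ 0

Primal min cᵀx s.t. Ax ≤ b, x ≥ 0  →  Dual max −bᵀy s.t. Aᵀy ≥ −c, y ≥ 0.

Maximize: z = -47y1 - 50y2 - 46y3 - 13y4 - 41y5

Subject to:
  2y1 + 3y2 + 4y3 + y4 + y5 ≥ 8
  5y1 + 3y2 + 2y3 + y4 + 4y5 ≥ 17
  y1, y2, y3, y4, y5 ≥ 0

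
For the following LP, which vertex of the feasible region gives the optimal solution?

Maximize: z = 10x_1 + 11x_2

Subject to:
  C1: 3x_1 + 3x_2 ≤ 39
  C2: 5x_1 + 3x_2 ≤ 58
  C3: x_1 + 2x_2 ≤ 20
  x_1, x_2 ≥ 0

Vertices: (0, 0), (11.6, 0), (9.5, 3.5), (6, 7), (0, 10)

Evaluate the objective at each vertex of the feasible region:
  z(0, 0) = 0
  z(11.6, 0) = 116
  z(9.5, 3.5) = 133.5
  z(6, 7) = 137  ←
  z(0, 10) = 110
The maximum is at x_1 = 6, x_2 = 7.

(6, 7)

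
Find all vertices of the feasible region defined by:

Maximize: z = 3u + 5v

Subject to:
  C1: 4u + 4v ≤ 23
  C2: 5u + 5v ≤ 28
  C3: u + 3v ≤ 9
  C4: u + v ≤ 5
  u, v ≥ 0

(0, 0), (5, 0), (3, 2), (0, 3)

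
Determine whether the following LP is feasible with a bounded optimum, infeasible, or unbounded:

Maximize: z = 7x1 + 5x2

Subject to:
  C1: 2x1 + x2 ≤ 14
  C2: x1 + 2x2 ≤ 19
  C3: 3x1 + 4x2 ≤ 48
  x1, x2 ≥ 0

Feasible with a bounded optimal solution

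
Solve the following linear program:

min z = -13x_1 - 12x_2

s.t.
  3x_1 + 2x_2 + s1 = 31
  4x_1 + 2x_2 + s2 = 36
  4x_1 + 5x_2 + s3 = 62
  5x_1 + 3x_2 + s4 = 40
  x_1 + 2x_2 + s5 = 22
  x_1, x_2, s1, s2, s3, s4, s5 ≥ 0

Evaluate the objective at each vertex of the feasible region:
  z(0, 0) = 0
  z(8, 0) = -104
  z(2, 10) = -146  ←
  z(0, 11) = -132
The minimum is at x_1 = 2, x_2 = 10.

x_1 = 2, x_2 = 10, z = -146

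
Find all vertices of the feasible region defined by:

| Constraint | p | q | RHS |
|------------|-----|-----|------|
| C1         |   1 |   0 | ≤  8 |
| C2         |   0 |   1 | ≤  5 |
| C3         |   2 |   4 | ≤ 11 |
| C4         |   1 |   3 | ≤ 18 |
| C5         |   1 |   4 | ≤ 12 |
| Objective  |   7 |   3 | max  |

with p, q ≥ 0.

(0, 0), (5.5, 0), (0, 2.75)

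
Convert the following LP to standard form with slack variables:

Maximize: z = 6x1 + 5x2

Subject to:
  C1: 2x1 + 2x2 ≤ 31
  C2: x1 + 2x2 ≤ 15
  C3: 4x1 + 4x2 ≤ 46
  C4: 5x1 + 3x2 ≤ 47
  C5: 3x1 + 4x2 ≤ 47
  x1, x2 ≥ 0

max z = 6x1 + 5x2

s.t.
  2x1 + 2x2 + s1 = 31
  x1 + 2x2 + s2 = 15
  4x1 + 4x2 + s3 = 46
  5x1 + 3x2 + s4 = 47
  3x1 + 4x2 + s5 = 47
  x1, x2, s1, s2, s3, s4, s5 ≥ 0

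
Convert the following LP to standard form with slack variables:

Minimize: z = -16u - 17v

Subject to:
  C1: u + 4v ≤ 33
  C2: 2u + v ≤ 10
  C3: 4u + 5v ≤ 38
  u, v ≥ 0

min z = -16u - 17v

s.t.
  u + 4v + s1 = 33
  2u + v + s2 = 10
  4u + 5v + s3 = 38
  u, v, s1, s2, s3 ≥ 0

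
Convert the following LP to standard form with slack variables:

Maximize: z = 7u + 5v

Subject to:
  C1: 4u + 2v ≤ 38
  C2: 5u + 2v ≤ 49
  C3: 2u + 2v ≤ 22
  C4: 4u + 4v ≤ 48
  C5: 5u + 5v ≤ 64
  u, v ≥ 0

max z = 7u + 5v

s.t.
  4u + 2v + s1 = 38
  5u + 2v + s2 = 49
  2u + 2v + s3 = 22
  4u + 4v + s4 = 48
  5u + 5v + s5 = 64
  u, v, s1, s2, s3, s4, s5 ≥ 0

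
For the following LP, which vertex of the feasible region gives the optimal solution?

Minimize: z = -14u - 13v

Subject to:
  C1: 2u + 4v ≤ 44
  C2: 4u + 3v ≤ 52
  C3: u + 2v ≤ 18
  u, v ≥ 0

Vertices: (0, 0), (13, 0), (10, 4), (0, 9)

Evaluate the objective at each vertex of the feasible region:
  z(0, 0) = 0
  z(13, 0) = -182
  z(10, 4) = -192  ←
  z(0, 9) = -117
The minimum is at u = 10, v = 4.

(10, 4)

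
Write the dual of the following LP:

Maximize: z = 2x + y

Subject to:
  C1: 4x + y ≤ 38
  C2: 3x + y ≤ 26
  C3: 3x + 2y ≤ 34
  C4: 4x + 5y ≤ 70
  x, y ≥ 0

Primal max cᵀx s.t. Ax ≤ b, x ≥ 0  →  Dual min bᵀy s.t. Aᵀy ≥ c, y ≥ 0.

Minimize: z = 38y1 + 26y2 + 34y3 + 70y4

Subject to:
  4y1 + 3y2 + 3y3 + 4y4 ≥ 2
  y1 + y2 + 2y3 + 5y4 ≥ 1
  y1, y2, y3, y4 ≥ 0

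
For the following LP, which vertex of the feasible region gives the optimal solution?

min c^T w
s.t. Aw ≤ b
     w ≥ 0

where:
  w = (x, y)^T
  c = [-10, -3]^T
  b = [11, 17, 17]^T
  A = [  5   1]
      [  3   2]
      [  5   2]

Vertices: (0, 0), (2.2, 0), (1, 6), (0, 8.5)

Evaluate the objective at each vertex of the feasible region:
  z(0, 0) = 0
  z(2.2, 0) = -22
  z(1, 6) = -28  ←
  z(0, 8.5) = -25.5
The minimum is at x = 1, y = 6.

(1, 6)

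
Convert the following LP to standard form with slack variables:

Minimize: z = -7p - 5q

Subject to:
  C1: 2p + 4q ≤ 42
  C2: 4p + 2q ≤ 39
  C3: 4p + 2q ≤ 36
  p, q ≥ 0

min z = -7p - 5q

s.t.
  2p + 4q + s1 = 42
  4p + 2q + s2 = 39
  4p + 2q + s3 = 36
  p, q, s1, s2, s3 ≥ 0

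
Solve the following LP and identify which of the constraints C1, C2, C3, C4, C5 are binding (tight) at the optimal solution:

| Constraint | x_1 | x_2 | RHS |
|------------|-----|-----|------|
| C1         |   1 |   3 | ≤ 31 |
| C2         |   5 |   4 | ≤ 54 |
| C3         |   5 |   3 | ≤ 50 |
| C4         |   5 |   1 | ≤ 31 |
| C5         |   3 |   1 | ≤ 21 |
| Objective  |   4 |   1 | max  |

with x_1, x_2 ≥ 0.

At x_1 = 5, x_2 = 6, compute slack b - a·x for each constraint:
  C1: 31 − 23 = 8  (slack)
  C2: 54 − 49 = 5  (slack)
  C3: 50 − 43 = 7  (slack)
  C4: 31 − 31 = 0  (binding)
  C5: 21 − 21 = 0  (binding)

Optimal: x_1 = 5, x_2 = 6
Binding: C4, C5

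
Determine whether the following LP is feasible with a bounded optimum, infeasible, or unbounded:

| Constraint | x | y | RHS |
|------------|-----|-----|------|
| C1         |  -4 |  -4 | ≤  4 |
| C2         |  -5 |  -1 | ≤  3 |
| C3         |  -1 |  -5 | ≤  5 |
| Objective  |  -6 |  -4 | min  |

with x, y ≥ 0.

Unbounded (objective can decrease without bound)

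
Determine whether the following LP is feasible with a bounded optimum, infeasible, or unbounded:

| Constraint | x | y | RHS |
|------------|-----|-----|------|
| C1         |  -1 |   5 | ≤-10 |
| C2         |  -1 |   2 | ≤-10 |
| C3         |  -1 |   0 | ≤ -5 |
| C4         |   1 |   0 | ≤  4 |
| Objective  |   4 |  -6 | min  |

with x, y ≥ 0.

Infeasible (no feasible solution exists)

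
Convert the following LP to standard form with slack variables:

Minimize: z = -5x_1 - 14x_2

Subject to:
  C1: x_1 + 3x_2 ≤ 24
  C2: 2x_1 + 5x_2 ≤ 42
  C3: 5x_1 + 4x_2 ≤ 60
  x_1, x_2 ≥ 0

min z = -5x_1 - 14x_2

s.t.
  x_1 + 3x_2 + s1 = 24
  2x_1 + 5x_2 + s2 = 42
  5x_1 + 4x_2 + s3 = 60
  x_1, x_2, s1, s2, s3 ≥ 0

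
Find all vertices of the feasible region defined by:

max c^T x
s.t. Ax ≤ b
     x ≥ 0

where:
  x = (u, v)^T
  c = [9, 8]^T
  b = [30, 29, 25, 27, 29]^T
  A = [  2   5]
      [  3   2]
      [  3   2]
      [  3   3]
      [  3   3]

(0, 0), (8.333, 0), (7, 2), (5, 4), (0, 6)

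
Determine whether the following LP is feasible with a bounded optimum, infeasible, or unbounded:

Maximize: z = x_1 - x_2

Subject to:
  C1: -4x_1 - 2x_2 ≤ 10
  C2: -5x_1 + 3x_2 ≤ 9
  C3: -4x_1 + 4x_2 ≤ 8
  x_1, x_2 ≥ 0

Unbounded (objective can increase without bound)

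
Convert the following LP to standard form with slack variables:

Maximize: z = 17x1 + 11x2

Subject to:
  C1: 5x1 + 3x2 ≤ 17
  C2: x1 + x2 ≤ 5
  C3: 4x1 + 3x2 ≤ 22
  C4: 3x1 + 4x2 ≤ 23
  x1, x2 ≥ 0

max z = 17x1 + 11x2

s.t.
  5x1 + 3x2 + s1 = 17
  x1 + x2 + s2 = 5
  4x1 + 3x2 + s3 = 22
  3x1 + 4x2 + s4 = 23
  x1, x2, s1, s2, s3, s4 ≥ 0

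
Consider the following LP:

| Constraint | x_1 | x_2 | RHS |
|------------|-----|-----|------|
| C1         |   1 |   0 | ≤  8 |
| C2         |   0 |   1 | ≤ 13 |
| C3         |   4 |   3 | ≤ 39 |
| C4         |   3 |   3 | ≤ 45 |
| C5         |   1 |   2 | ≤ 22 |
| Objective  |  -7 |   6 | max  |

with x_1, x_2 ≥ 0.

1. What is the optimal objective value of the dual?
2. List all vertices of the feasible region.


1. 66
2. (0, 0), (8, 0), (8, 2.333), (2.4, 9.8), (0, 11)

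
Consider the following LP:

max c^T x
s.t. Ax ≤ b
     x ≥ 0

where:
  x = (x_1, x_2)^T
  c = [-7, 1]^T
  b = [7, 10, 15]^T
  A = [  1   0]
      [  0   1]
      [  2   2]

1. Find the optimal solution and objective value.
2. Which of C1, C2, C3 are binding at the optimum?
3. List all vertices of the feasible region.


1. x_1 = 0, x_2 = 7.5, z = 7.5
2. C3
3. (0, 0), (7, 0), (7, 0.5), (0, 7.5)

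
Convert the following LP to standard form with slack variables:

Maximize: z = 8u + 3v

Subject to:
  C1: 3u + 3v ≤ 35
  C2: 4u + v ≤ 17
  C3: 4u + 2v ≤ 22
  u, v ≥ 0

max z = 8u + 3v

s.t.
  3u + 3v + s1 = 35
  4u + v + s2 = 17
  4u + 2v + s3 = 22
  u, v, s1, s2, s3 ≥ 0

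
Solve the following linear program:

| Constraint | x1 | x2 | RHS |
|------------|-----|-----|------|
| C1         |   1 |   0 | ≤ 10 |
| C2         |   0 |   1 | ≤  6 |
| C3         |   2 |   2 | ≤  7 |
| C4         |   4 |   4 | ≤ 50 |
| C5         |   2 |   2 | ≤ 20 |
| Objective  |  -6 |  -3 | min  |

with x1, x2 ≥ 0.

Evaluate the objective at each vertex of the feasible region:
  z(0, 0) = 0
  z(3.5, 0) = -21  ←
  z(0, 3.5) = -10.5
The minimum is at x1 = 3.5, x2 = 0.

x1 = 3.5, x2 = 0, z = -21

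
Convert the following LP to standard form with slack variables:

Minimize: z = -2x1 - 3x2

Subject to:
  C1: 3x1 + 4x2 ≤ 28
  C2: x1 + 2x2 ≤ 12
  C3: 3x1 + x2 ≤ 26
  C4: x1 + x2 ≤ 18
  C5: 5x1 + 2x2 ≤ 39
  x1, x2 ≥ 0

min z = -2x1 - 3x2

s.t.
  3x1 + 4x2 + s1 = 28
  x1 + 2x2 + s2 = 12
  3x1 + x2 + s3 = 26
  x1 + x2 + s4 = 18
  5x1 + 2x2 + s5 = 39
  x1, x2, s1, s2, s3, s4, s5 ≥ 0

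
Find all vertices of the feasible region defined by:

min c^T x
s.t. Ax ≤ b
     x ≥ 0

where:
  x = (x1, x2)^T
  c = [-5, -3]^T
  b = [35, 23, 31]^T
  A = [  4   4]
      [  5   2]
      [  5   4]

(0, 0), (4.6, 0), (3, 4), (0, 7.75)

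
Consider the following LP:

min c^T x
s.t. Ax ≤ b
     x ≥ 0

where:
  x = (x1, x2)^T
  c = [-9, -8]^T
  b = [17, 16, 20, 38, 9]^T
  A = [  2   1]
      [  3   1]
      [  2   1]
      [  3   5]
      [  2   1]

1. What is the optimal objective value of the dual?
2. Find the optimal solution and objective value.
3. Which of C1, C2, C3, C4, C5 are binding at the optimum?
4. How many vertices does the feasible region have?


1. -65
2. x1 = 1, x2 = 7, z = -65
3. C4, C5
4. 4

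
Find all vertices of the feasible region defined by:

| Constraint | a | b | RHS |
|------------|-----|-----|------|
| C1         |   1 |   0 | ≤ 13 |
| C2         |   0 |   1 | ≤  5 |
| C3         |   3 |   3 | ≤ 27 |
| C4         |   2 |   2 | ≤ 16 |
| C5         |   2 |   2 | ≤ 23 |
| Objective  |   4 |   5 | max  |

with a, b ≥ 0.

(0, 0), (8, 0), (3, 5), (0, 5)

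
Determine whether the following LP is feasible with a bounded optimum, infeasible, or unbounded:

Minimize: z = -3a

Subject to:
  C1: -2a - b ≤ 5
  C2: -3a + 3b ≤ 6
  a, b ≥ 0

Unbounded (objective can decrease without bound)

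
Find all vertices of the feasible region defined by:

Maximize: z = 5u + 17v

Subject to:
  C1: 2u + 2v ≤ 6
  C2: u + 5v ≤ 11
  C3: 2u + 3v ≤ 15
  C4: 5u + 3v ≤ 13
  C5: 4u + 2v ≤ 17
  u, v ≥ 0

(0, 0), (2.6, 0), (2, 1), (1, 2), (0, 2.2)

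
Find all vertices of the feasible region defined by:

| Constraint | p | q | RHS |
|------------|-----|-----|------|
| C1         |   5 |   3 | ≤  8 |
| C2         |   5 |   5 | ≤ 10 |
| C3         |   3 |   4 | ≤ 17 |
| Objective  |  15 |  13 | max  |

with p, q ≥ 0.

(0, 0), (1.6, 0), (1, 1), (0, 2)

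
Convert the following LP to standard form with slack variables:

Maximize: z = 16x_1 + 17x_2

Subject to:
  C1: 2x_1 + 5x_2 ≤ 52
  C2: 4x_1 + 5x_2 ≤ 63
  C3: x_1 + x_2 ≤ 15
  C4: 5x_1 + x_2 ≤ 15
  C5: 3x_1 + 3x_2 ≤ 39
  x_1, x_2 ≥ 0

max z = 16x_1 + 17x_2

s.t.
  2x_1 + 5x_2 + s1 = 52
  4x_1 + 5x_2 + s2 = 63
  x_1 + x_2 + s3 = 15
  5x_1 + x_2 + s4 = 15
  3x_1 + 3x_2 + s5 = 39
  x_1, x_2, s1, s2, s3, s4, s5 ≥ 0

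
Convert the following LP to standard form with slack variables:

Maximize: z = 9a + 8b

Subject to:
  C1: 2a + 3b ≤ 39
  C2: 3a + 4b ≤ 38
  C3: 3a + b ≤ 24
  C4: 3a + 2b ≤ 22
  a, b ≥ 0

max z = 9a + 8b

s.t.
  2a + 3b + s1 = 39
  3a + 4b + s2 = 38
  3a + b + s3 = 24
  3a + 2b + s4 = 22
  a, b, s1, s2, s3, s4 ≥ 0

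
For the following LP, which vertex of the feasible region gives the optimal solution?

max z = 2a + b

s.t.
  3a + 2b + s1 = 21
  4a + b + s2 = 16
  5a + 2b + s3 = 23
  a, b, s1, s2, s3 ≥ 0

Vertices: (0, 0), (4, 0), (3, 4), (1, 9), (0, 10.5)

Evaluate the objective at each vertex of the feasible region:
  z(0, 0) = 0
  z(4, 0) = 8
  z(3, 4) = 10
  z(1, 9) = 11  ←
  z(0, 10.5) = 10.5
The maximum is at a = 1, b = 9.

(1, 9)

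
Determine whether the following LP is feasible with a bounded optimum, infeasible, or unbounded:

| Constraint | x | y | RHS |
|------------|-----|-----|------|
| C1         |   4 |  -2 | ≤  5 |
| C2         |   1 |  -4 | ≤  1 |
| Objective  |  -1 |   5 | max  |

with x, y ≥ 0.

Unbounded (objective can increase without bound)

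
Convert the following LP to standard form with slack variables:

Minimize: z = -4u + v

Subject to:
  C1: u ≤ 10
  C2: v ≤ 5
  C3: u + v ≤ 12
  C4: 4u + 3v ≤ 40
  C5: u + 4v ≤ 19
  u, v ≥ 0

min z = -4u + v

s.t.
  u + s1 = 10
  v + s2 = 5
  u + v + s3 = 12
  4u + 3v + s4 = 40
  u + 4v + s5 = 19
  u, v, s1, s2, s3, s4, s5 ≥ 0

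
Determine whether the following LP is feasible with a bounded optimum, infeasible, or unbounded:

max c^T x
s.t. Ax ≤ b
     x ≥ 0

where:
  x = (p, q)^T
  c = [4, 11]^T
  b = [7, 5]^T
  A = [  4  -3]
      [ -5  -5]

Unbounded (objective can increase without bound)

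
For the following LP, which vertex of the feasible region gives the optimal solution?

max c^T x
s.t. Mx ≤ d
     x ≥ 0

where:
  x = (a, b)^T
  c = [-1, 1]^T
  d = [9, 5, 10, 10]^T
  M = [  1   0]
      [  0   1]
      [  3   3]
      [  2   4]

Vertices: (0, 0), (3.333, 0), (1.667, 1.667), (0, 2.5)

Evaluate the objective at each vertex of the feasible region:
  z(0, 0) = 0
  z(3.333, 0) = -3.333
  z(1.667, 1.667) = 0
  z(0, 2.5) = 2.5  ←
The maximum is at a = 0, b = 2.5.

(0, 2.5)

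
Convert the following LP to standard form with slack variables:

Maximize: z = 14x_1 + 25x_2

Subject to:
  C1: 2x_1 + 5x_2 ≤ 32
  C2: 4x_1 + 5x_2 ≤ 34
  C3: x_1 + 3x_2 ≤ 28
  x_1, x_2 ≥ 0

max z = 14x_1 + 25x_2

s.t.
  2x_1 + 5x_2 + s1 = 32
  4x_1 + 5x_2 + s2 = 34
  x_1 + 3x_2 + s3 = 28
  x_1, x_2, s1, s2, s3 ≥ 0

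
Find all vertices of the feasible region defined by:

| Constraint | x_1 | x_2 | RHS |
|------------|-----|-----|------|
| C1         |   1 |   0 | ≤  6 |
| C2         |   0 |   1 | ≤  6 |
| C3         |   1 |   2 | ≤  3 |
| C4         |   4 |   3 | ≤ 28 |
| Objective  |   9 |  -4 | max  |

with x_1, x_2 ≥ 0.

(0, 0), (3, 0), (0, 1.5)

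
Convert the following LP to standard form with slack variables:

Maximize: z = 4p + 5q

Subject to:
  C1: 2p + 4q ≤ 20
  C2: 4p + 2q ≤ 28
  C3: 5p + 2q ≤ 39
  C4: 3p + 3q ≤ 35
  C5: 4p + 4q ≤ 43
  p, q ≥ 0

max z = 4p + 5q

s.t.
  2p + 4q + s1 = 20
  4p + 2q + s2 = 28
  5p + 2q + s3 = 39
  3p + 3q + s4 = 35
  4p + 4q + s5 = 43
  p, q, s1, s2, s3, s4, s5 ≥ 0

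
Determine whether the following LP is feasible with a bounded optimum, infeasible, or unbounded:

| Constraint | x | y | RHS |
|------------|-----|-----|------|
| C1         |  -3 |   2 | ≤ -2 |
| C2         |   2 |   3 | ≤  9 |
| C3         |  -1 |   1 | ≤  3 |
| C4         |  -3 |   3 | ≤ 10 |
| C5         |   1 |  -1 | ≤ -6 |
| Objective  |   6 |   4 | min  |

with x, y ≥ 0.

Infeasible (no feasible solution exists)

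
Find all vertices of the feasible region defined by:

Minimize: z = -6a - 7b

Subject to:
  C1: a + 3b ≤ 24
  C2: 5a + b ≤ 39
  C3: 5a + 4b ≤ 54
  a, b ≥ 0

(0, 0), (7.8, 0), (6.8, 5), (6, 6), (0, 8)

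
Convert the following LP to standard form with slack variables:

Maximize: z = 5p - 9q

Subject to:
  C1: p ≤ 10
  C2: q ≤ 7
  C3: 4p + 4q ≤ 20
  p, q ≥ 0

max z = 5p - 9q

s.t.
  p + s1 = 10
  q + s2 = 7
  4p + 4q + s3 = 20
  p, q, s1, s2, s3 ≥ 0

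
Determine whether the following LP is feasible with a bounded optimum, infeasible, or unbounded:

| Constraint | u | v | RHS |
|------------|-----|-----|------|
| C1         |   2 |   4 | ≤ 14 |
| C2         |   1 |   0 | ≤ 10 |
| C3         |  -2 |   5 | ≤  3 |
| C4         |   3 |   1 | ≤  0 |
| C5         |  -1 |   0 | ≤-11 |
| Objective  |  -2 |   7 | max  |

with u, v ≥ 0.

Infeasible (no feasible solution exists)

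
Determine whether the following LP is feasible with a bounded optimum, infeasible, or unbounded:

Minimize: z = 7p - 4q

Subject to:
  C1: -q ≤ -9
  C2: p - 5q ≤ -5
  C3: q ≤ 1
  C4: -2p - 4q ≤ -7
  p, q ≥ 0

Infeasible (no feasible solution exists)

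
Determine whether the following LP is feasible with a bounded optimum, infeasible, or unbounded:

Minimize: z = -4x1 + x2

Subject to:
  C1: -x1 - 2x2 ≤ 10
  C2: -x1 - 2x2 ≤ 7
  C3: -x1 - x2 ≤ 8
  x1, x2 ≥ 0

Unbounded (objective can decrease without bound)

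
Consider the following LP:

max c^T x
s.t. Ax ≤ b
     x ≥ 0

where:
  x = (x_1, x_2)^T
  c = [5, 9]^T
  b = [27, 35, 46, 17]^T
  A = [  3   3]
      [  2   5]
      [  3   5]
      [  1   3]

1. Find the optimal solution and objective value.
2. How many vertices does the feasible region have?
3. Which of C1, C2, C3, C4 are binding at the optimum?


1. x_1 = 5, x_2 = 4, z = 61
2. 4
3. C1, C4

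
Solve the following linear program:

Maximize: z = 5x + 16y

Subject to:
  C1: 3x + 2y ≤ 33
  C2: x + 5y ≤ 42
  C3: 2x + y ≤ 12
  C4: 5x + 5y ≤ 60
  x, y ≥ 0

Evaluate the objective at each vertex of the feasible region:
  z(0, 0) = 0
  z(6, 0) = 30
  z(2, 8) = 138  ←
  z(0, 8.4) = 134.4
The maximum is at x = 2, y = 8.

x = 2, y = 8, z = 138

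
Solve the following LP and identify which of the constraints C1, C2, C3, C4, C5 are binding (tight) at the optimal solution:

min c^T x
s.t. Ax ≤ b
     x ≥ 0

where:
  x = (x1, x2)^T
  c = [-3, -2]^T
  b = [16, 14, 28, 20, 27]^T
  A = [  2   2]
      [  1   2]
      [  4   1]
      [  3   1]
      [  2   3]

At x1 = 6, x2 = 2, compute slack b - a·x for each constraint:
  C1: 16 − 16 = 0  (binding)
  C2: 14 − 10 = 4  (slack)
  C3: 28 − 26 = 2  (slack)
  C4: 20 − 20 = 0  (binding)
  C5: 27 − 18 = 9  (slack)

Optimal: x1 = 6, x2 = 2
Binding: C1, C4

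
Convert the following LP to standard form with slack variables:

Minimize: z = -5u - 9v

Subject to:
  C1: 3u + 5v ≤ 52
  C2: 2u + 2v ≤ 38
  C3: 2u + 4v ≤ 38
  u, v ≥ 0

min z = -5u - 9v

s.t.
  3u + 5v + s1 = 52
  2u + 2v + s2 = 38
  2u + 4v + s3 = 38
  u, v, s1, s2, s3 ≥ 0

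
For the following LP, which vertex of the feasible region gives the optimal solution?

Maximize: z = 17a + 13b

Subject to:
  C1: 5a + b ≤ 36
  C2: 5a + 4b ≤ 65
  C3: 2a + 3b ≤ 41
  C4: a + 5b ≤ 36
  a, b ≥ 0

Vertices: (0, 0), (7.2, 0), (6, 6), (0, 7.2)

Evaluate the objective at each vertex of the feasible region:
  z(0, 0) = 0
  z(7.2, 0) = 122.4
  z(6, 6) = 180  ←
  z(0, 7.2) = 93.6
The maximum is at a = 6, b = 6.

(6, 6)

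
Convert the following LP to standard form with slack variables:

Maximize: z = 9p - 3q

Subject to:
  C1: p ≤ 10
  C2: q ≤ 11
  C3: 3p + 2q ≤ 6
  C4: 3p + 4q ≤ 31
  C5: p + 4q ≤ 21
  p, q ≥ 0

max z = 9p - 3q

s.t.
  p + s1 = 10
  q + s2 = 11
  3p + 2q + s3 = 6
  3p + 4q + s4 = 31
  p + 4q + s5 = 21
  p, q, s1, s2, s3, s4, s5 ≥ 0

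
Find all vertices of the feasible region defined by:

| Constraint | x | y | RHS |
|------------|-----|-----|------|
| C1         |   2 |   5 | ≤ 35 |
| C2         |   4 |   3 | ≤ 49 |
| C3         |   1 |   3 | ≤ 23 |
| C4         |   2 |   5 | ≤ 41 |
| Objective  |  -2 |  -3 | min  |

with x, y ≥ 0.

(0, 0), (12.25, 0), (10, 3), (0, 7)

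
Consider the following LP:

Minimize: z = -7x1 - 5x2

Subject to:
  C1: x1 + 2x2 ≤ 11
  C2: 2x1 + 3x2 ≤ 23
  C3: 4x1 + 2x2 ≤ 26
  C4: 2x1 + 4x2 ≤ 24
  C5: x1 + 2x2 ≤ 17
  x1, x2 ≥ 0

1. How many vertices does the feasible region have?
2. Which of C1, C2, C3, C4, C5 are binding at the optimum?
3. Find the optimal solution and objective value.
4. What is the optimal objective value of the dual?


1. 4
2. C1, C3
3. x1 = 5, x2 = 3, z = -50
4. -50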